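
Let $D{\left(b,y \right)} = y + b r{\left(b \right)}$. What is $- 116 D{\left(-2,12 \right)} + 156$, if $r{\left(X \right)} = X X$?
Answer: $-308$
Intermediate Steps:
$r{\left(X \right)} = X^{2}$
$D{\left(b,y \right)} = y + b^{3}$ ($D{\left(b,y \right)} = y + b b^{2} = y + b^{3}$)
$- 116 D{\left(-2,12 \right)} + 156 = - 116 \left(12 + \left(-2\right)^{3}\right) + 156 = - 116 \left(12 - 8\right) + 156 = \left(-116\right) 4 + 156 = -464 + 156 = -308$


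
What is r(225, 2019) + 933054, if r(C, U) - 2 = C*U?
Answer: 1387331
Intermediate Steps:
r(C, U) = 2 + C*U
r(225, 2019) + 933054 = (2 + 225*2019) + 933054 = (2 + 454275) + 933054 = 454277 + 933054 = 1387331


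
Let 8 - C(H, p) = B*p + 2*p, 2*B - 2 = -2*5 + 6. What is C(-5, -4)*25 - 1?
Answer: 299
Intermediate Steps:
B = -1 (B = 1 + (-2*5 + 6)/2 = 1 + (-10 + 6)/2 = 1 + (½)*(-4) = 1 - 2 = -1)
C(H, p) = 8 - p (C(H, p) = 8 - (-p + 2*p) = 8 - p)
C(-5, -4)*25 - 1 = (8 - 1*(-4))*25 - 1 = (8 + 4)*25 - 1 = 12*25 - 1 = 300 - 1 = 299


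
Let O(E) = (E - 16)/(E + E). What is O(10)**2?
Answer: 9/100 ≈ 0.090000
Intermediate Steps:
O(E) = (-16 + E)/(2*E) (O(E) = (-16 + E)/((2*E)) = (-16 + E)*(1/(2*E)) = (-16 + E)/(2*E))
O(10)**2 = ((1/2)*(-16 + 10)/10)**2 = ((1/2)*(1/10)*(-6))**2 = (-3/10)**2 = 9/100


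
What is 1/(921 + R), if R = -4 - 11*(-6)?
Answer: 1/983 ≈ 0.0010173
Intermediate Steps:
R = 62 (R = -4 + 66 = 62)
1/(921 + R) = 1/(921 + 62) = 1/983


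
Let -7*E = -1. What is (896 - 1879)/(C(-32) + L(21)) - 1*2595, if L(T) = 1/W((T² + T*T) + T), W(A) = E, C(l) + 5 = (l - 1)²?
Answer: -2832128/1091 ≈ -2595.9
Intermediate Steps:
E = ⅐ (E = -⅐*(-1) = ⅐ ≈ 0.14286)
C(l) = -5 + (-1 + l)² (C(l) = -5 + (l - 1)² = -5 + (-1 + l)²)
W(A) = ⅐
L(T) = 7 (L(T) = 1/(⅐) = 7)
(896 - 1879)/(C(-32) + L(21)) - 1*2595 = (896 - 1879)/((-5 + (-1 - 32)²) + 7) - 1*2595 = -983/((-5 + (-33)²) + 7) - 2595 = -983/((-5 + 1089) + 7) - 2595 = -983/(1084 + 7) - 2595 = -983/1091 - 2595 = -2832128/1091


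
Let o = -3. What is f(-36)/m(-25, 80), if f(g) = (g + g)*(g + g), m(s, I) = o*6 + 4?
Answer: -2592/7 ≈ -370.29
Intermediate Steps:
m(s, I) = -14 (m(s, I) = -3*6 + 4 = -18 + 4 = -14)
f(g) = 4*g² (f(g) = (2*g)*(2*g) = 4*g²)
f(-36)/m(-25, 80) = (4*(-36)²)/(-14) = (4*1296)*(-1/14) = 5184*(-1/14) = -2592/7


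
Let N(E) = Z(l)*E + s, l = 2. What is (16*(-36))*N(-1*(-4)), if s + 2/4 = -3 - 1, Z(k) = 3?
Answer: -4320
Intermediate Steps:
s = -9/2 (s = -1/2 + (-3 - 1) = -1/2 - 4 = -9/2 ≈ -4.5000)
N(E) = -9/2 + 3*E (N(E) = 3*E - 9/2 = -9/2 + 3*E)
(16*(-36))*N(-1*(-4)) = (16*(-36))*(-9/2 + 3*(-1*(-4))) = -576*(-9/2 + 3*4) = -576*(-9/2 + 12) = -576*15/2 = -4320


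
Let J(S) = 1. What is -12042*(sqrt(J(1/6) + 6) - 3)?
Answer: 36126 - 12042*sqrt(7) ≈ 4265.9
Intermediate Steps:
-12042*(sqrt(J(1/6) + 6) - 3) = -12042*(sqrt(1 + 6) - 3) = -12042*(sqrt(7) - 3) = -12042*(-3 + sqrt(7)) = 36126 - 12042*sqrt(7)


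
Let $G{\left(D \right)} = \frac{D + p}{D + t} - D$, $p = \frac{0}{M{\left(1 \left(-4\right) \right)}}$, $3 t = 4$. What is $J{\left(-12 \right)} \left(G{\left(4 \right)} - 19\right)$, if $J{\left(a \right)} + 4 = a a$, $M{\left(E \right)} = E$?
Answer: $-3115$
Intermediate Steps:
$t = \frac{4}{3}$ ($t = \frac{1}{3} \cdot 4 = \frac{4}{3} \approx 1.3333$)
$p = 0$ ($p = \frac{0}{1 \left(-4\right)} = \frac{0}{-4} = 0 \left(- \frac{1}{4}\right) = 0$)
$J{\left(a \right)} = -4 + a^{2}$ ($J{\left(a \right)} = -4 + a a = -4 + a^{2}$)
$G{\left(D \right)} = - D + \frac{D}{\frac{4}{3} + D}$ ($G{\left(D \right)} = \frac{D + 0}{D + \frac{4}{3}} - D = \frac{D}{\frac{4}{3} + D} - D = - D + \frac{D}{\frac{4}{3} + D}$)
$J{\left(-12 \right)} \left(G{\left(4 \right)} - 19\right) = \left(-4 + \left(-12\right)^{2}\right) \left(\frac{4 \left(-1 - 12\right)}{4 + 3 \cdot 4} - 19\right) = \left(-4 + 144\right) \left(\frac{4 \left(-1 - 12\right)}{4 + 12} - 19\right) = 140 \left(4 \cdot \frac{1}{16} \left(-13\right) - 19\right) = 140 \left(- \frac{13}{4} - 19\right) = 140 \left(- \frac{89}{4}\right) = -3115$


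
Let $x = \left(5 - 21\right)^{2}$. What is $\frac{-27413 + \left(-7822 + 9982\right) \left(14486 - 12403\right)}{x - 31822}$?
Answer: $- \frac{4471867}{31566} \approx -141.67$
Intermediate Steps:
$x = 256$ ($x = \left(-16\right)^{2} = 256$)
$\frac{-27413 + \left(-7822 + 9982\right) \left(14486 - 12403\right)}{x - 31822} = \frac{-27413 + \left(-7822 + 9982\right) \left(14486 - 12403\right)}{256 - 31822} = \frac{-27413 + 2160 \cdot 2083}{-31566} = \left(-27413 + 4499280\right) \left(- \frac{1}{31566}\right) = 4471867 \left(- \frac{1}{31566}\right) = - \frac{4471867}{31566}$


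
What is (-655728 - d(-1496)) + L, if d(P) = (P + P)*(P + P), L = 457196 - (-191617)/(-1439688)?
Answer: -13174003445665/1439688 ≈ -9.1506e+6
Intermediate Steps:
L = 658219403231/1439688 (L = 457196 - (-191617)*(-1)/1439688 = 457196 - 1*191617/1439688 = 457196 - 191617/1439688 = 658219403231/1439688 ≈ 4.5720e+5)
d(P) = 4*P² (d(P) = (2*P)*(2*P) = 4*P²)
(-655728 - d(-1496)) + L = (-655728 - 4*(-1496)²) + 658219403231/1439688 = (-655728 - 4*2238016) + 658219403231/1439688 = (-655728 - 1*8952064) + 658219403231/1439688 = (-655728 - 8952064) + 658219403231/1439688 = -9607792 + 658219403231/1439688 = -13174003445665/1439688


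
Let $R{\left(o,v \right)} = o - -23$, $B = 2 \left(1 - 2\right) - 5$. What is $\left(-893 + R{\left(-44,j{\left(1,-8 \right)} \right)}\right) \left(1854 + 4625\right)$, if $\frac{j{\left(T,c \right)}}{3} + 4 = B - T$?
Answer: $-5921806$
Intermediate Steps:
$B = -7$ ($B = 2 \left(-1\right) - 5 = -2 - 5 = -7$)
$j{\left(T,c \right)} = -33 - 3 T$ ($j{\left(T,c \right)} = -12 + 3 \left(-7 - T\right) = -12 - \left(21 + 3 T\right) = -33 - 3 T$)
$R{\left(o,v \right)} = 23 + o$ ($R{\left(o,v \right)} = o + 23 = 23 + o$)
$\left(-893 + R{\left(-44,j{\left(1,-8 \right)} \right)}\right) \left(1854 + 4625\right) = \left(-893 + \left(23 - 44\right)\right) \left(1854 + 4625\right) = \left(-893 - 21\right) 6479 = \left(-914\right) 6479 = -5921806$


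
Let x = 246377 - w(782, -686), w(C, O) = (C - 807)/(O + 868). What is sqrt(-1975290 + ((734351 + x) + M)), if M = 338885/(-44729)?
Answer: I*sqrt(65910751558667515318)/8140678 ≈ 997.28*I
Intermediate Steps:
w(C, O) = (-807 + C)/(868 + O)
M = -338885/44729 (M = 338885*(-1/44729) = -338885/44729 ≈ -7.5764)
x = 44840639/182 (x = 246377 - (-807 + 782)/(868 - 686) = 246377 - (-25)/182 = 246377 - 1*(-25/182) = 246377 + 25/182 = 44840639/182 ≈ 2.4638e+5)
sqrt(-1975290 + ((734351 + x) + M)) = sqrt(-1975290 + ((734351 + 44840639/182) - 338885/44729)) = sqrt(-1975290 + (178492521/182 - 338885/44729)) = sqrt(-1975290 + 7983730294739/8140678) = sqrt(-8096469551881/8140678) = I*sqrt(65910751558667515318)/8140678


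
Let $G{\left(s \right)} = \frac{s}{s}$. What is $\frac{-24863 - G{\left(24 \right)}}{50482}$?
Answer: $- \frac{12432}{25241} \approx -0.49253$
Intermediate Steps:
$G{\left(s \right)} = 1$
$\frac{-24863 - G{\left(24 \right)}}{50482} = \frac{-24863 - 1}{50482} = \left(-24863 - 1\right) \frac{1}{50482} = \left(-24864\right) \frac{1}{50482} = - \frac{12432}{25241}$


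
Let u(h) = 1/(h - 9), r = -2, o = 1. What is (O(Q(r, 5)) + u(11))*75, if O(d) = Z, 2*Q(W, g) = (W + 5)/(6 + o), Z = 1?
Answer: 225/2 ≈ 112.50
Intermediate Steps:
Q(W, g) = 5/14 + W/14 (Q(W, g) = ((W + 5)/(6 + 1))/2 = ((5 + W)/7)/2 = ((5 + W)*(⅐))/2 = (5/7 + W/7)/2 = 5/14 + W/14)
O(d) = 1
u(h) = 1/(-9 + h)
(O(Q(r, 5)) + u(11))*75 = (1 + 1/(-9 + 11))*75 = (1 + 1/2)*75 = (1 + ½)*75 = (3/2)*75 = 225/2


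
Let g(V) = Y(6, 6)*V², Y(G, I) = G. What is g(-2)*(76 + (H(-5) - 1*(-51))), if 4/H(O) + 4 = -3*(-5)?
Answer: 33624/11 ≈ 3056.7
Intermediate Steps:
H(O) = 4/11 (H(O) = 4/(-4 - 3*(-5)) = 4/(-4 + 15) = 4/11)
g(V) = 6*V²
g(-2)*(76 + (H(-5) - 1*(-51))) = (6*(-2)²)*(76 + (4/11 - 1*(-51))) = (6*4)*(76 + (4/11 + 51)) = 24*(76 + 565/11) = 24*(1401/11) = 33624/11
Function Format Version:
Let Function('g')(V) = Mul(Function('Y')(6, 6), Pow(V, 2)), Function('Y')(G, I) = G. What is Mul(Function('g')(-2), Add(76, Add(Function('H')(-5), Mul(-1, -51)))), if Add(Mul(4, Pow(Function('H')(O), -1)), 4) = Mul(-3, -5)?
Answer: Rational(33624, 11) ≈ 3056.7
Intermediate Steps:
Function('H')(O) = Rational(4, 11) (Function('H')(O) = Mul(4, Pow(Add(-4, Mul(-3, -5)), -1)) = Mul(4, Pow(Add(-4, 15), -1)) = Mul(4, Pow(11, -1)) = Mul(4, Rational(1, 11)) = Rational(4, 11))
Function('g')(V) = Mul(6, Pow(V, 2))
Mul(Function('g')(-2), Add(76, Add(Function('H')(-5), Mul(-1, -51)))) = Mul(Mul(6, Pow(-2, 2)), Add(76, Add(Rational(4, 11), Mul(-1, -51)))) = Mul(Mul(6, 4), Add(76, Add(Rational(4, 11), 51))) = Mul(24, Add(76, Rational(565, 11))) = Mul(24, Rational(1401, 11)) = Rational(33624, 11)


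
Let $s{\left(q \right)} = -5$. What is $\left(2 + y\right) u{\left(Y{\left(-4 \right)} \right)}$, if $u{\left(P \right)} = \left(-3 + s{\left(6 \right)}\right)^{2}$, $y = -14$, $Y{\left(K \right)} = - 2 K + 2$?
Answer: $-768$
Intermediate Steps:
$Y{\left(K \right)} = 2 - 2 K$
$u{\left(P \right)} = 64$ ($u{\left(P \right)} = \left(-3 - 5\right)^{2} = \left(-8\right)^{2} = 64$)
$\left(2 + y\right) u{\left(Y{\left(-4 \right)} \right)} = \left(2 - 14\right) 64 = \left(-12\right) 64 = -768$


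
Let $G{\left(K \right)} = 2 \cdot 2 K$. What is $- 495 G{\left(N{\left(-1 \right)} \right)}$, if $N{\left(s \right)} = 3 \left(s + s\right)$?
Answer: $11880$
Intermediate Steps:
$N{\left(s \right)} = 6 s$ ($N{\left(s \right)} = 3 \cdot 2 s = 6 s$)
$G{\left(K \right)} = 4 K$
$- 495 G{\left(N{\left(-1 \right)} \right)} = - 495 \cdot 4 \cdot 6 \left(-1\right) = - 495 \cdot 4 \left(-6\right) = \left(-495\right) \left(-24\right) = 11880$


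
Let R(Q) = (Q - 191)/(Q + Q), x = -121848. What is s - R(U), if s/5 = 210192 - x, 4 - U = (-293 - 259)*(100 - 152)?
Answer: 95295451109/57400 ≈ 1.6602e+6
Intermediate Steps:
U = -28700 (U = 4 - (-293 - 259)*(100 - 152) = 4 - (-552)*(-52) = 4 - 1*28704 = 4 - 28704 = -28700)
s = 1660200 (s = 5*(210192 - 1*(-121848)) = 5*(210192 + 121848) = 5*332040 = 1660200)
R(Q) = (-191 + Q)/(2*Q) (R(Q) = (-191 + Q)/((2*Q)) = (-191 + Q)*(1/(2*Q)) = (-191 + Q)/(2*Q))
s - R(U) = 1660200 - (-191 - 28700)/(2*(-28700)) = 1660200 - (-1)*(-28891)/(2*28700) = 1660200 - 1*28891/57400 = 1660200 - 28891/57400 = 95295451109/57400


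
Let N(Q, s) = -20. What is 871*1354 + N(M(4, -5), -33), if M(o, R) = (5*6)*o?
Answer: 1179314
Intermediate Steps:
M(o, R) = 30*o
871*1354 + N(M(4, -5), -33) = 871*1354 - 20 = 1179334 - 20 = 1179314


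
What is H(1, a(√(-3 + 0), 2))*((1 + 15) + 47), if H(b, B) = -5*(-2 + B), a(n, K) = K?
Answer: 0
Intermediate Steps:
H(b, B) = 10 - 5*B
H(1, a(√(-3 + 0), 2))*((1 + 15) + 47) = (10 - 5*2)*((1 + 15) + 47) = (10 - 10)*(16 + 47) = 0*63 = 0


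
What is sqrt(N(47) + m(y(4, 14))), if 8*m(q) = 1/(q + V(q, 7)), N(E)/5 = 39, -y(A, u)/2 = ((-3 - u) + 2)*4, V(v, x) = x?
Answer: sqrt(50322734)/508 ≈ 13.964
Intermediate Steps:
y(A, u) = 8 + 8*u (y(A, u) = -2*((-3 - u) + 2)*4 = -2*(-1 - u)*4 = -2*(-4 - 4*u) = 8 + 8*u)
N(E) = 195 (N(E) = 5*39 = 195)
m(q) = 1/(8*(7 + q)) (m(q) = 1/(8*(q + 7)) = 1/(8*(7 + q)))
sqrt(N(47) + m(y(4, 14))) = sqrt(195 + 1/(8*(7 + (8 + 8*14)))) = sqrt(195 + 1/(8*(7 + (8 + 112)))) = sqrt(195 + 1/(8*(7 + 120))) = sqrt(195 + (1/8)/127) = sqrt(195 + (1/8)*(1/127)) = sqrt(195 + 1/1016) = sqrt(198121/1016) = sqrt(50322734)/508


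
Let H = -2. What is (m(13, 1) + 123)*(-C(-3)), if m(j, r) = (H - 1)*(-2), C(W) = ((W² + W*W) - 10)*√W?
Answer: -1032*I*√3 ≈ -1787.5*I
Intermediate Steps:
C(W) = √W*(-10 + 2*W²) (C(W) = ((W² + W²) - 10)*√W = (2*W² - 10)*√W = (-10 + 2*W²)*√W = √W*(-10 + 2*W²))
m(j, r) = 6 (m(j, r) = (-2 - 1)*(-2) = -3*(-2) = 6)
(m(13, 1) + 123)*(-C(-3)) = (6 + 123)*(-2*√(-3)*(-5 + (-3)²)) = 129*(-2*I*√3*(-5 + 9)) = 129*(-2*I*√3*4) = 129*(-8*I*√3) = -1032*I*√3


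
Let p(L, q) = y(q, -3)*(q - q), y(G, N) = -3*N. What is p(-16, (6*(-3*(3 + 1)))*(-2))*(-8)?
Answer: 0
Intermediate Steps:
p(L, q) = 0 (p(L, q) = (-3*(-3))*(q - q) = 9*0 = 0)
p(-16, (6*(-3*(3 + 1)))*(-2))*(-8) = 0*(-8) = 0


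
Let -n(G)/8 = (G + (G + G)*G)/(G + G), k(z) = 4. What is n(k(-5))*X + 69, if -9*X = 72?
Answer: 357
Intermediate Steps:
X = -8 (X = -⅑*72 = -8)
n(G) = -4*(G + 2*G²)/G (n(G) = -8*(G + (G + G)*G)/(G + G) = -8*(G + (2*G)*G)/(2*G) = -8*(G + 2*G²)*1/(2*G) = -4*(G + 2*G²)/G)
n(k(-5))*X + 69 = (-4 - 8*4)*(-8) + 69 = (-4 - 32)*(-8) + 69 = -36*(-8) + 69 = 288 + 69 = 357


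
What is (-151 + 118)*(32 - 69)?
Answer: 1221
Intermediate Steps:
(-151 + 118)*(32 - 69) = -33*(-37) = 1221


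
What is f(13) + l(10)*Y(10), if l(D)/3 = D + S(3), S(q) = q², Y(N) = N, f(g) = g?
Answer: 583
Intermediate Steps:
l(D) = 27 + 3*D (l(D) = 3*(D + 3²) = 3*(D + 9) = 3*(9 + D) = 27 + 3*D)
f(13) + l(10)*Y(10) = 13 + (27 + 3*10)*10 = 13 + (27 + 30)*10 = 13 + 57*10 = 13 + 570 = 583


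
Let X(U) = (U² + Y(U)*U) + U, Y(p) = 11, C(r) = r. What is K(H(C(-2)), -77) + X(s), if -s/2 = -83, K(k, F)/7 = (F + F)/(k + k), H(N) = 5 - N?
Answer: 29471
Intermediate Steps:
K(k, F) = 7*F/k (K(k, F) = 7*((F + F)/(k + k)) = 7*((2*F)/((2*k))) = 7*((2*F)*(1/(2*k))) = 7*(F/k) = 7*F/k)
s = 166 (s = -2*(-83) = 166)
X(U) = U² + 12*U (X(U) = (U² + 11*U) + U = U² + 12*U)
K(H(C(-2)), -77) + X(s) = 7*(-77)/(5 - 1*(-2)) + 166*(12 + 166) = 7*(-77)/(5 + 2) + 166*178 = 7*(-77)/7 + 29548 = 7*(-77)*(⅐) + 29548 = -77 + 29548 = 29471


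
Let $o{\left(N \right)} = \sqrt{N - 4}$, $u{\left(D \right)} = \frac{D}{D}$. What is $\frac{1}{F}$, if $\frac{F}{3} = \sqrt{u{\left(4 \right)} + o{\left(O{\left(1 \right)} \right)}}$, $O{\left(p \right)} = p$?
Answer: $\frac{1}{3 \sqrt{1 + i \sqrt{3}}} \approx 0.20412 - 0.11785 i$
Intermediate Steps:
$u{\left(D \right)} = 1$
$o{\left(N \right)} = \sqrt{-4 + N}$
$F = 3 \sqrt{1 + i \sqrt{3}}$ ($F = 3 \sqrt{1 + \sqrt{-4 + 1}} = 3 \sqrt{1 + \sqrt{-3}} = 3 \sqrt{1 + i \sqrt{3}} \approx 3.6742 + 2.1213 i$)
$\frac{1}{F} = \frac{1}{3 \sqrt{1 + i \sqrt{3}}}$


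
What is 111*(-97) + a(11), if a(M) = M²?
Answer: -10646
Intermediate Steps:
111*(-97) + a(11) = 111*(-97) + 11² = -10767 + 121 = -10646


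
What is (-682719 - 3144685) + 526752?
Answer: -3300652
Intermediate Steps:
(-682719 - 3144685) + 526752 = -3827404 + 526752 = -3300652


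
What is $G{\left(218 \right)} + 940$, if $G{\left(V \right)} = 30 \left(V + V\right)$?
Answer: $14020$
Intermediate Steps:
$G{\left(V \right)} = 60 V$ ($G{\left(V \right)} = 30 \cdot 2 V = 60 V$)
$G{\left(218 \right)} + 940 = 60 \cdot 218 + 940 = 13080 + 940 = 14020$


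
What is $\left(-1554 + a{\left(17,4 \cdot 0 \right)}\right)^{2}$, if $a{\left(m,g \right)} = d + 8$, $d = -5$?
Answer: $2405601$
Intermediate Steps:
$a{\left(m,g \right)} = 3$ ($a{\left(m,g \right)} = -5 + 8 = 3$)
$\left(-1554 + a{\left(17,4 \cdot 0 \right)}\right)^{2} = \left(-1554 + 3\right)^{2} = \left(-1551\right)^{2} = 2405601$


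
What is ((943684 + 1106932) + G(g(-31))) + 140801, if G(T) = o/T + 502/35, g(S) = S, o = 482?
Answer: 2377686137/1085 ≈ 2.1914e+6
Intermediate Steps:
G(T) = 502/35 + 482/T (G(T) = 482/T + 502/35 = 502/35 + 482/T)
((943684 + 1106932) + G(g(-31))) + 140801 = ((943684 + 1106932) + (502/35 + 482/(-31))) + 140801 = (2050616 + (502/35 + 482*(-1/31))) + 140801 = (2050616 + (502/35 - 482/31)) + 140801 = (2050616 - 1308/1085) + 140801 = 2224917052/1085 + 140801 = 2377686137/1085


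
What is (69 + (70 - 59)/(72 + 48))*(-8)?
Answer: -8291/15 ≈ -552.73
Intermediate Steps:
(69 + (70 - 59)/(72 + 48))*(-8) = (69 + 11/120)*(-8) = (8291/120)*(-8) = -8291/15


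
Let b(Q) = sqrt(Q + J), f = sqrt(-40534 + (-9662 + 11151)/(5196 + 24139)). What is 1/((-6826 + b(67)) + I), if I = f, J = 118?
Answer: 29335/(-200240710 + 29335*sqrt(185) + I*sqrt(34881174868335)) ≈ -0.00014666 - 4.3344e-6*I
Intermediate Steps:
f = I*sqrt(34881174868335)/29335 (f = sqrt(-40534 + 1489/29335) = sqrt(-1189063401/29335) = I*sqrt(34881174868335)/29335 ≈ 201.33*I)
b(Q) = sqrt(118 + Q) (b(Q) = sqrt(Q + 118) = sqrt(118 + Q))
I = I*sqrt(34881174868335)/29335 ≈ 201.33*I
1/((-6826 + b(67)) + I) = 1/((-6826 + sqrt(118 + 67)) + I*sqrt(34881174868335)/29335) = 1/((-6826 + sqrt(185)) + I*sqrt(34881174868335)/29335) = 1/(-6826 + sqrt(185) + I*sqrt(34881174868335)/29335)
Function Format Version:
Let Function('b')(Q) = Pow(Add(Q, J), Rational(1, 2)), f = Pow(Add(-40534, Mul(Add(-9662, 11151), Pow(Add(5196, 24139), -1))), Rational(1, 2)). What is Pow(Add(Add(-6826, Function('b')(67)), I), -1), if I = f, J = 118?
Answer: Mul(29335, Pow(Add(-200240710, Mul(29335, Pow(185, Rational(1, 2))), Mul(I, Pow(34881174868335, Rational(1, 2)))), -1)) ≈ Add(-0.00014666, Mul(-4.3344e-6, I))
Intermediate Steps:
f = Mul(Rational(1, 29335), I, Pow(34881174868335, Rational(1, 2))) (f = Pow(Add(-40534, Mul(1489, Pow(29335, -1))), Rational(1, 2)) = Pow(Add(-40534, Mul(1489, Rational(1, 29335))), Rational(1, 2)) = Pow(Add(-40534, Rational(1489, 29335)), Rational(1, 2)) = Pow(Rational(-1189063401, 29335), Rational(1, 2)) = Mul(Rational(1, 29335), I, Pow(34881174868335, Rational(1, 2))) ≈ Mul(201.33, I))
Function('b')(Q) = Pow(Add(118, Q), Rational(1, 2)) (Function('b')(Q) = Pow(Add(Q, 118), Rational(1, 2)) = Pow(Add(118, Q), Rational(1, 2)))
I = Mul(Rational(1, 29335), I, Pow(34881174868335, Rational(1, 2))) ≈ Mul(201.33, I)
Pow(Add(Add(-6826, Function('b')(67)), I), -1) = Pow(Add(Add(-6826, Pow(Add(118, 67), Rational(1, 2))), Mul(Rational(1, 29335), I, Pow(34881174868335, Rational(1, 2)))), -1) = Pow(Add(Add(-6826, Pow(185, Rational(1, 2))), Mul(Rational(1, 29335), I, Pow(34881174868335, Rational(1, 2)))), -1) = Pow(Add(-6826, Pow(185, Rational(1, 2)), Mul(Rational(1, 29335), I, Pow(34881174868335, Rational(1, 2)))), -1)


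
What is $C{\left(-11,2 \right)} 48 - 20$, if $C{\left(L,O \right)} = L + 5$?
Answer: $-308$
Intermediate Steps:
$C{\left(L,O \right)} = 5 + L$
$C{\left(-11,2 \right)} 48 - 20 = \left(5 - 11\right) 48 - 20 = \left(-6\right) 48 - 20 = -288 - 20 = -308$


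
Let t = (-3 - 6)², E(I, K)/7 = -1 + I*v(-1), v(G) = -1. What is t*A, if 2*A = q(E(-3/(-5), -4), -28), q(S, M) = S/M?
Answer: 81/5 ≈ 16.200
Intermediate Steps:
E(I, K) = -7 - 7*I (E(I, K) = 7*(-1 + I*(-1)) = 7*(-1 - I) = -7 - 7*I)
A = ⅕ (A = ((-7 - (-21)/(-5))/(-28))/2 = ((-7 - (-21)*(-1)/5)*(-1/28))/2 = ((-7 - 7*⅗)*(-1/28))/2 = ((-7 - 21/5)*(-1/28))/2 = (-56/5*(-1/28))/2 = (½)*(⅖) = ⅕ ≈ 0.20000)
t = 81 (t = (-9)² = 81)
t*A = 81*(⅕) = 81/5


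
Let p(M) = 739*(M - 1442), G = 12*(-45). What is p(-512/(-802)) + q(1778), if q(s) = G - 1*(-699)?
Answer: -427067895/401 ≈ -1.0650e+6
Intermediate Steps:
G = -540
q(s) = 159 (q(s) = -540 - 1*(-699) = -540 + 699 = 159)
p(M) = -1065638 + 739*M (p(M) = 739*(-1442 + M) = -1065638 + 739*M)
p(-512/(-802)) + q(1778) = (-1065638 + 739*(-512/(-802))) + 159 = (-1065638 + 739*(-512*(-1/802))) + 159 = (-1065638 + 739*(256/401)) + 159 = (-1065638 + 189184/401) + 159 = -427131654/401 + 159 = -427067895/401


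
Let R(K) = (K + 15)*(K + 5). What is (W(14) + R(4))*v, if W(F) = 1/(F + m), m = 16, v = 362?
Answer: 928711/15 ≈ 61914.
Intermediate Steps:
R(K) = (5 + K)*(15 + K) (R(K) = (15 + K)*(5 + K) = (5 + K)*(15 + K))
W(F) = 1/(16 + F) (W(F) = 1/(F + 16) = 1/(16 + F))
(W(14) + R(4))*v = (1/(16 + 14) + (75 + 4² + 20*4))*362 = (1/30 + (75 + 16 + 80))*362 = (1/30 + 171)*362 = (5131/30)*362 = 928711/15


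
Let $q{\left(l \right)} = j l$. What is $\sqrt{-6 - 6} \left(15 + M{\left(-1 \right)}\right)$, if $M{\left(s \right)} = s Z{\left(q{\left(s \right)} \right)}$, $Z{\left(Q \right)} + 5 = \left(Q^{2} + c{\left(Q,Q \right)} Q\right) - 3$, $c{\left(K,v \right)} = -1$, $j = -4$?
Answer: $22 i \sqrt{3} \approx 38.105 i$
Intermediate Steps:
$q{\left(l \right)} = - 4 l$
$Z{\left(Q \right)} = -8 + Q^{2} - Q$ ($Z{\left(Q \right)} = -5 - \left(3 + Q - Q^{2}\right) = -8 + Q^{2} - Q$)
$M{\left(s \right)} = s \left(-8 + 4 s + 16 s^{2}\right)$ ($M{\left(s \right)} = s \left(-8 + \left(- 4 s\right)^{2} - - 4 s\right) = s \left(-8 + 16 s^{2} + 4 s\right) = s \left(-8 + 4 s + 16 s^{2}\right)$)
$\sqrt{-6 - 6} \left(15 + M{\left(-1 \right)}\right) = \sqrt{-6 - 6} \left(15 + 4 \left(-1\right) \left(-2 - 1 + 4 \left(-1\right)^{2}\right)\right) = \sqrt{-12} \left(15 + 4 \left(-1\right) \left(-2 - 1 + 4 \cdot 1\right)\right) = 2 i \sqrt{3} \left(15 + 4 \left(-1\right) \left(-2 - 1 + 4\right)\right) = 2 i \sqrt{3} \left(15 + 4 \left(-1\right) 1\right) = 2 i \sqrt{3} \left(15 - 4\right) = 2 i \sqrt{3} \cdot 11 = 22 i \sqrt{3}$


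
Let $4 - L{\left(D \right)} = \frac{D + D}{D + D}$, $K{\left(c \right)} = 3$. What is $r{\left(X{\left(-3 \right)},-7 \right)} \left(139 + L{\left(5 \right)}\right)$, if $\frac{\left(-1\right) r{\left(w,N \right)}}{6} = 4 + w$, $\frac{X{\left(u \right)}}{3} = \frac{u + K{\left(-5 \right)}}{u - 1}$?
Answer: $-3408$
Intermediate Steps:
$L{\left(D \right)} = 3$ ($L{\left(D \right)} = 4 - \frac{D + D}{D + D} = 4 - \frac{2 D}{2 D} = 4 - 2 D \frac{1}{2 D} = 4 - 1 = 3$)
$X{\left(u \right)} = \frac{3 \left(3 + u\right)}{-1 + u}$ ($X{\left(u \right)} = 3 \frac{u + 3}{u - 1} = 3 \frac{3 + u}{-1 + u} = \frac{3 \left(3 + u\right)}{-1 + u}$)
$r{\left(w,N \right)} = -24 - 6 w$ ($r{\left(w,N \right)} = - 6 \left(4 + w\right) = -24 - 6 w$)
$r{\left(X{\left(-3 \right)},-7 \right)} \left(139 + L{\left(5 \right)}\right) = \left(-24 - 6 \frac{3 \left(3 - 3\right)}{-1 - 3}\right) \left(139 + 3\right) = \left(-24 - 6 \cdot 3 \frac{1}{-4} \cdot 0\right) 142 = \left(-24 - 6 \cdot 3 \left(- \frac{1}{4}\right) 0\right) 142 = \left(-24 - 0\right) 142 = \left(-24 + 0\right) 142 = \left(-24\right) 142 = -3408$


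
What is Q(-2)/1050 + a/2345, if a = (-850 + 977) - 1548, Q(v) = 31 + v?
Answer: -40687/70350 ≈ -0.57835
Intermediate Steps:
a = -1421 (a = 127 - 1548 = -1421)
Q(-2)/1050 + a/2345 = (31 - 2)/1050 - 1421/2345 = 29*(1/1050) - 1421*1/2345 = 29/1050 - 203/335 = -40687/70350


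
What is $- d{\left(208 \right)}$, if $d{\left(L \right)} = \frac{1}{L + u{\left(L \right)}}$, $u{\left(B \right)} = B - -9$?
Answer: $- \frac{1}{425} \approx -0.0023529$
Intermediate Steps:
$u{\left(B \right)} = 9 + B$ ($u{\left(B \right)} = B + 9 = 9 + B$)
$d{\left(L \right)} = \frac{1}{9 + 2 L}$ ($d{\left(L \right)} = \frac{1}{L + \left(9 + L\right)} = \frac{1}{9 + 2 L}$)
$- d{\left(208 \right)} = - \frac{1}{9 + 2 \cdot 208} = - \frac{1}{9 + 416} = - \frac{1}{425}$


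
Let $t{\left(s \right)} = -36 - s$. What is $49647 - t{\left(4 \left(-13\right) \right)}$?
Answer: $49631$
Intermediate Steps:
$49647 - t{\left(4 \left(-13\right) \right)} = 49647 - \left(-36 - 4 \left(-13\right)\right) = 49647 - \left(-36 - -52\right) = 49647 - \left(-36 + 52\right) = 49647 - 16 = 49631$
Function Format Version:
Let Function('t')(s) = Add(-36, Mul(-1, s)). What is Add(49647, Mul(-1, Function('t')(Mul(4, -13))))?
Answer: 49631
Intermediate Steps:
Add(49647, Mul(-1, Function('t')(Mul(4, -13)))) = Add(49647, Mul(-1, Add(-36, Mul(-1, Mul(4, -13))))) = Add(49647, Mul(-1, Add(-36, Mul(-1, -52)))) = Add(49647, Mul(-1, Add(-36, 52))) = Add(49647, Mul(-1, 16)) = Add(49647, -16) = 49631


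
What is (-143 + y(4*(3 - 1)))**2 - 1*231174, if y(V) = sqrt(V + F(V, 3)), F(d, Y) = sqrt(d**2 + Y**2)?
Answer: -231174 + (143 - sqrt(8 + sqrt(73)))**2 ≈ -2.1187e+5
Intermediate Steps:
F(d, Y) = sqrt(Y**2 + d**2)
y(V) = sqrt(V + sqrt(9 + V**2)) (y(V) = sqrt(V + sqrt(3**2 + V**2)) = sqrt(V + sqrt(9 + V**2)))
(-143 + y(4*(3 - 1)))**2 - 1*231174 = (-143 + sqrt(4*(3 - 1) + sqrt(9 + (4*(3 - 1))**2)))**2 - 1*231174 = (-143 + sqrt(4*2 + sqrt(9 + (4*2)**2)))**2 - 231174 = (-143 + sqrt(8 + sqrt(9 + 8**2)))**2 - 231174 = (-143 + sqrt(8 + sqrt(9 + 64)))**2 - 231174 = (-143 + sqrt(8 + sqrt(73)))**2 - 231174 = -231174 + (-143 + sqrt(8 + sqrt(73)))**2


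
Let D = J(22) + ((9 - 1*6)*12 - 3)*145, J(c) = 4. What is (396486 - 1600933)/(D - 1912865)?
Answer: 1204447/1908076 ≈ 0.63124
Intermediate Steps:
D = 4789 (D = 4 + ((9 - 1*6)*12 - 3)*145 = 4 + ((9 - 6)*12 - 3)*145 = 4 + (3*12 - 3)*145 = 4 + (36 - 3)*145 = 4 + 33*145 = 4 + 4785 = 4789)
(396486 - 1600933)/(D - 1912865) = (396486 - 1600933)/(4789 - 1912865) = -1204447/(-1908076) = -1204447*(-1/1908076) = 1204447/1908076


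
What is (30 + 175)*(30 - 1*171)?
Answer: -28905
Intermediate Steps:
(30 + 175)*(30 - 1*171) = 205*(30 - 171) = 205*(-141) = -28905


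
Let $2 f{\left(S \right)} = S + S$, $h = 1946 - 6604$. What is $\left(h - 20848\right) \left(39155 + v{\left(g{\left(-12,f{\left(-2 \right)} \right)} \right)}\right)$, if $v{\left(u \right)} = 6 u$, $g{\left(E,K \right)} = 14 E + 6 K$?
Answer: $-971140950$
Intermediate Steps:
$h = -4658$
$f{\left(S \right)} = S$ ($f{\left(S \right)} = \frac{S + S}{2} = \frac{2 S}{2} = S$)
$g{\left(E,K \right)} = 6 K + 14 E$
$\left(h - 20848\right) \left(39155 + v{\left(g{\left(-12,f{\left(-2 \right)} \right)} \right)}\right) = \left(-4658 - 20848\right) \left(39155 + 6 \left(6 \left(-2\right) + 14 \left(-12\right)\right)\right) = - 25506 \left(39155 + 6 \left(-12 - 168\right)\right) = - 25506 \left(39155 + 6 \left(-180\right)\right) = - 25506 \left(39155 - 1080\right) = \left(-25506\right) 38075 = -971140950$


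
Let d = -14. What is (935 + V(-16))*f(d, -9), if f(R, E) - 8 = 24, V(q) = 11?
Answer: 30272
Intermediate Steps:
f(R, E) = 32 (f(R, E) = 8 + 24 = 32)
(935 + V(-16))*f(d, -9) = (935 + 11)*32 = 946*32 = 30272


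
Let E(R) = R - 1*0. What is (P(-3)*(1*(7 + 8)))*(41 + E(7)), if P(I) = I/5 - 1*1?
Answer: -1152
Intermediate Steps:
E(R) = R (E(R) = R + 0 = R)
P(I) = -1 + I/5 (P(I) = I*(1/5) - 1 = I/5 - 1 = -1 + I/5)
(P(-3)*(1*(7 + 8)))*(41 + E(7)) = ((-1 + (1/5)*(-3))*(1*(7 + 8)))*(41 + 7) = ((-1 - 3/5)*(1*15))*48 = -8/5*15*48 = -24*48 = -1152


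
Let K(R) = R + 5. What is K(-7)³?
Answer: -8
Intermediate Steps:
K(R) = 5 + R
K(-7)³ = (5 - 7)³ = (-2)³ = -8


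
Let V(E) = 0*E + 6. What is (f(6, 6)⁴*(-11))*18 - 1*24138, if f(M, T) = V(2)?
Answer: -280746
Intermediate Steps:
V(E) = 6 (V(E) = 0 + 6 = 6)
f(M, T) = 6
(f(6, 6)⁴*(-11))*18 - 1*24138 = (6⁴*(-11))*18 - 1*24138 = (1296*(-11))*18 - 24138 = -14256*18 - 24138 = -256608 - 24138 = -280746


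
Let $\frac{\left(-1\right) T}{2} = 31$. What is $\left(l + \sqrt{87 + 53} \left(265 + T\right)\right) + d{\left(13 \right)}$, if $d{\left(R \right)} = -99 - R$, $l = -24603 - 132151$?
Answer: $-156866 + 406 \sqrt{35} \approx -1.5446 \cdot 10^{5}$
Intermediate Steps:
$T = -62$ ($T = \left(-2\right) 31 = -62$)
$l = -156754$
$\left(l + \sqrt{87 + 53} \left(265 + T\right)\right) + d{\left(13 \right)} = \left(-156754 + \sqrt{87 + 53} \left(265 - 62\right)\right) - 112 = \left(-156754 + \sqrt{140} \cdot 203\right) - 112 = \left(-156754 + 2 \sqrt{35} \cdot 203\right) - 112 = \left(-156754 + 406 \sqrt{35}\right) - 112 = -156866 + 406 \sqrt{35}$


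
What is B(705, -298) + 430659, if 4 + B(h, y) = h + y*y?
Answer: 520164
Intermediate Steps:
B(h, y) = -4 + h + y**2 (B(h, y) = -4 + (h + y*y) = -4 + (h + y**2) = -4 + h + y**2)
B(705, -298) + 430659 = (-4 + 705 + (-298)**2) + 430659 = (-4 + 705 + 88804) + 430659 = 89505 + 430659 = 520164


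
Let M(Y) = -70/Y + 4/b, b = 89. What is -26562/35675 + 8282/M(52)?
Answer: -683775228082/107417425 ≈ -6365.6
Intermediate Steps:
M(Y) = 4/89 - 70/Y (M(Y) = -70/Y + 4/89 = 4/89 - 70/Y)
-26562/35675 + 8282/M(52) = -26562/35675 + 8282/(4/89 - 70/52) = -26562*1/35675 + 8282/(4/89 - 70*1/52) = -26562/35675 + 8282/(4/89 - 35/26) = -26562/35675 + 8282/(-3011/2314) = -26562/35675 + 8282*(-2314/3011) = -26562/35675 - 19164548/3011 = -683775228082/107417425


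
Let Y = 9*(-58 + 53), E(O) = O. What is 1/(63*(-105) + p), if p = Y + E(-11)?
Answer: -1/6671 ≈ -0.00014990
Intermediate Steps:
Y = -45 (Y = 9*(-5) = -45)
p = -56 (p = -45 - 11 = -56)
1/(63*(-105) + p) = 1/(63*(-105) - 56) = 1/(-6615 - 56) = 1/(-6671) = -1/6671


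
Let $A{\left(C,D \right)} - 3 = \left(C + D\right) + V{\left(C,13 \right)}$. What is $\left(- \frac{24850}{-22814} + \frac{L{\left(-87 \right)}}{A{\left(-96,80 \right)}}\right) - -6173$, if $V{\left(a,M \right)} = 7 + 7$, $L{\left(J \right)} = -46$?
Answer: $\frac{69903114}{11407} \approx 6128.1$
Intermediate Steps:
$V{\left(a,M \right)} = 14$
$A{\left(C,D \right)} = 17 + C + D$ ($A{\left(C,D \right)} = 3 + \left(\left(C + D\right) + 14\right) = 3 + \left(14 + C + D\right) = 17 + C + D$)
$\left(- \frac{24850}{-22814} + \frac{L{\left(-87 \right)}}{A{\left(-96,80 \right)}}\right) - -6173 = \left(- \frac{24850}{-22814} - \frac{46}{17 - 96 + 80}\right) - -6173 = \left(\left(-24850\right) \left(- \frac{1}{22814}\right) - \frac{46}{1}\right) + 6173 = \left(\frac{12425}{11407} - 46\right) + 6173 = - \frac{512297}{11407} + 6173 = \frac{69903114}{11407}$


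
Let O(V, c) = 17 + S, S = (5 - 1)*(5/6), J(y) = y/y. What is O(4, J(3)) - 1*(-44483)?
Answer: 133510/3 ≈ 44503.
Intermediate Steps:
J(y) = 1
S = 10/3 (S = 4*(5*(1/6)) = 4*(5/6) = 10/3 ≈ 3.3333)
O(V, c) = 61/3 (O(V, c) = 17 + 10/3 = 61/3)
O(4, J(3)) - 1*(-44483) = 61/3 - 1*(-44483) = 61/3 + 44483 = 133510/3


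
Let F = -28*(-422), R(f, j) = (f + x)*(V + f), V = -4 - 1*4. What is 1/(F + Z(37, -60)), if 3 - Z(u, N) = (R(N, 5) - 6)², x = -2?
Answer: -1/17712281 ≈ -5.6458e-8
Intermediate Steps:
V = -8 (V = -4 - 4 = -8)
R(f, j) = (-8 + f)*(-2 + f) (R(f, j) = (f - 2)*(-8 + f) = (-2 + f)*(-8 + f) = (-8 + f)*(-2 + f))
F = 11816
Z(u, N) = 3 - (10 + N² - 10*N)² (Z(u, N) = 3 - ((16 + N² - 10*N) - 6)² = 3 - (10 + N² - 10*N)²)
1/(F + Z(37, -60)) = 1/(11816 + (3 - (10 + (-60)² - 10*(-60))²)) = 1/(11816 + (3 - (10 + 3600 + 600)²)) = 1/(11816 + (3 - 1*4210²)) = 1/(11816 + (3 - 1*17724100)) = 1/(11816 + (3 - 17724100)) = 1/(11816 - 17724097) = 1/(-17712281) = -1/17712281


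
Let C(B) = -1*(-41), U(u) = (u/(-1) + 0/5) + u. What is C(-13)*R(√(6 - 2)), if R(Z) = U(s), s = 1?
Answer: 0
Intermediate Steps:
U(u) = 0 (U(u) = (u*(-1) + 0*(⅕)) + u = (-u + 0) + u = -u + u = 0)
C(B) = 41
R(Z) = 0
C(-13)*R(√(6 - 2)) = 41*0 = 0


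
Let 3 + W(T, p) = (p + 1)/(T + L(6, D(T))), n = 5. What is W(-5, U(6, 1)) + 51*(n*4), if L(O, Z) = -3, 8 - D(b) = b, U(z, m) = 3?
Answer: 2033/2 ≈ 1016.5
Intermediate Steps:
D(b) = 8 - b
W(T, p) = -3 + (1 + p)/(-3 + T) (W(T, p) = -3 + (p + 1)/(T - 3) = -3 + (1 + p)/(-3 + T))
W(-5, U(6, 1)) + 51*(n*4) = (10 + 3 - 3*(-5))/(-3 - 5) + 51*(5*4) = (10 + 3 + 15)/(-8) + 51*20 = -⅛*28 + 1020 = -7/2 + 1020 = 2033/2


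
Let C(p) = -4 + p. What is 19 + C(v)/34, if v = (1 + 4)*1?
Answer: 647/34 ≈ 19.029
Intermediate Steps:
v = 5 (v = 5*1 = 5)
19 + C(v)/34 = 19 + (-4 + 5)/34 = 19 + 1*(1/34) = 19 + 1/34 = 647/34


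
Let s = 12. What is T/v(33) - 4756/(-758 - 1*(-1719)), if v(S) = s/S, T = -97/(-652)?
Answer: -11378261/2506288 ≈ -4.5399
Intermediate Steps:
T = 97/652 (T = -97*(-1/652) = 97/652 ≈ 0.14877)
v(S) = 12/S
T/v(33) - 4756/(-758 - 1*(-1719)) = 97/(652*((12/33))) - 4756/(-758 - 1*(-1719)) = 97/(652*((12*(1/33)))) - 4756/(-758 + 1719) = 97/(652*(4/11)) - 4756/961 = (97/652)*(11/4) - 4756*1/961 = 1067/2608 - 4756/961 = -11378261/2506288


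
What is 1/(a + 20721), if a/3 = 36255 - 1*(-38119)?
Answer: 1/243843 ≈ 4.1010e-6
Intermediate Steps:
a = 223122 (a = 3*(36255 - 1*(-38119)) = 3*(36255 + 38119) = 3*74374 = 223122)
1/(a + 20721) = 1/(223122 + 20721) = 1/243843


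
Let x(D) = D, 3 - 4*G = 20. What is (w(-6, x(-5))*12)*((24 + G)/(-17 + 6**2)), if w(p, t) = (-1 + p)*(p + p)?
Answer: 19908/19 ≈ 1047.8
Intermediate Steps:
G = -17/4 (G = 3/4 - 1/4*20 = 3/4 - 5 = -17/4 ≈ -4.2500)
w(p, t) = 2*p*(-1 + p) (w(p, t) = (-1 + p)*(2*p) = 2*p*(-1 + p))
(w(-6, x(-5))*12)*((24 + G)/(-17 + 6**2)) = ((2*(-6)*(-1 - 6))*12)*((24 - 17/4)/(-17 + 6**2)) = ((2*(-6)*(-7))*12)*(79/(4*(-17 + 36))) = (84*12)*((79/4)/19) = 1008*((79/4)*(1/19)) = 1008*(79/76) = 19908/19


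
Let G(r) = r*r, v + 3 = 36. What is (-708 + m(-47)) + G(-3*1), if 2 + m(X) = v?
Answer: -668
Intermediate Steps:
v = 33 (v = -3 + 36 = 33)
m(X) = 31 (m(X) = -2 + 33 = 31)
G(r) = r²
(-708 + m(-47)) + G(-3*1) = (-708 + 31) + (-3*1)² = -677 + (-3)² = -677 + 9 = -668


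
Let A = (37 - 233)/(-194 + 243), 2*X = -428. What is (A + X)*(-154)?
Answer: 33572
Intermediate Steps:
X = -214 (X = (½)*(-428) = -214)
A = -4 (A = -196/49 = -196*1/49 = -4)
(A + X)*(-154) = (-4 - 214)*(-154) = -218*(-154) = 33572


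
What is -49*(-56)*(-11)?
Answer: -30184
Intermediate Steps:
-49*(-56)*(-11) = 2744*(-11) = -30184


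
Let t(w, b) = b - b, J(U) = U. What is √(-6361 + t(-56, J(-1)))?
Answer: I*√6361 ≈ 79.756*I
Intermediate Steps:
t(w, b) = 0
√(-6361 + t(-56, J(-1))) = √(-6361 + 0) = √(-6361) = I*√6361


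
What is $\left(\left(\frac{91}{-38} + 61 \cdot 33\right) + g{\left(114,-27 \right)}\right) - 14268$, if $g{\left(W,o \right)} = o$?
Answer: $- \frac{466807}{38} \approx -12284.0$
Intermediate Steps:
$\left(\left(\frac{91}{-38} + 61 \cdot 33\right) + g{\left(114,-27 \right)}\right) - 14268 = \left(\left(\frac{91}{-38} + 61 \cdot 33\right) - 27\right) - 14268 = \left(\left(91 \left(- \frac{1}{38}\right) + 2013\right) - 27\right) - 14268 = \left(\left(- \frac{91}{38} + 2013\right) - 27\right) - 14268 = \left(\frac{76403}{38} - 27\right) - 14268 = \frac{75377}{38} - 14268 = - \frac{466807}{38}$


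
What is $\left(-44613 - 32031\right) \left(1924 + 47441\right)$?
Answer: $-3783531060$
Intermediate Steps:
$\left(-44613 - 32031\right) \left(1924 + 47441\right) = \left(-76644\right) 49365 = -3783531060$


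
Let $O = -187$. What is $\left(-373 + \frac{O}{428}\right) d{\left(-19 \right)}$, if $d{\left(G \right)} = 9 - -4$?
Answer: $- \frac{2077803}{428} \approx -4854.7$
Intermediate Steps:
$d{\left(G \right)} = 13$ ($d{\left(G \right)} = 9 + 4 = 13$)
$\left(-373 + \frac{O}{428}\right) d{\left(-19 \right)} = \left(-373 - \frac{187}{428}\right) 13 = \left(- \frac{159831}{428}\right) 13 = - \frac{2077803}{428}$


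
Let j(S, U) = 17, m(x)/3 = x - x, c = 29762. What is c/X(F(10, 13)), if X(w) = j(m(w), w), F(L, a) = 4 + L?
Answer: 29762/17 ≈ 1750.7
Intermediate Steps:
m(x) = 0 (m(x) = 3*(x - x) = 3*0 = 0)
X(w) = 17
c/X(F(10, 13)) = 29762/17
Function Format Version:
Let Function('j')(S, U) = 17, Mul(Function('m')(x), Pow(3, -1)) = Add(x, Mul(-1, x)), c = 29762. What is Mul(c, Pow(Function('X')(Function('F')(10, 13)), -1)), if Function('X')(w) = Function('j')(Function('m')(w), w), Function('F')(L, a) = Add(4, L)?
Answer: Rational(29762, 17) ≈ 1750.7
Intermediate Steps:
Function('m')(x) = 0 (Function('m')(x) = Mul(3, Add(x, Mul(-1, x))) = Mul(3, 0) = 0)
Function('X')(w) = 17
Mul(c, Pow(Function('X')(Function('F')(10, 13)), -1)) = Mul(29762, Pow(17, -1)) = Mul(29762, Rational(1, 17)) = Rational(29762, 17)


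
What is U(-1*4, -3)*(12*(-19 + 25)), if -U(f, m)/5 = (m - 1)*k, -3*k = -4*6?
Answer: 11520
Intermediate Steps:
k = 8 (k = -(-4)*6/3 = -1/3*(-24) = 8)
U(f, m) = 40 - 40*m (U(f, m) = -5*(m - 1)*8 = -5*(-1 + m)*8 = -5*(-8 + 8*m) = 40 - 40*m)
U(-1*4, -3)*(12*(-19 + 25)) = (40 - 40*(-3))*(12*(-19 + 25)) = (40 + 120)*(12*6) = 160*72 = 11520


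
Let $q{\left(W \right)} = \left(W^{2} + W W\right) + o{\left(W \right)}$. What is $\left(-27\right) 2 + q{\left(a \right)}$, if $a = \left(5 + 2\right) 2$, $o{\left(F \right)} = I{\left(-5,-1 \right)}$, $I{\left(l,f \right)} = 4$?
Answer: $342$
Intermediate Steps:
$o{\left(F \right)} = 4$
$a = 14$ ($a = 7 \cdot 2 = 14$)
$q{\left(W \right)} = 4 + 2 W^{2}$ ($q{\left(W \right)} = \left(W^{2} + W W\right) + 4 = \left(W^{2} + W^{2}\right) + 4 = 2 W^{2} + 4 = 4 + 2 W^{2}$)
$\left(-27\right) 2 + q{\left(a \right)} = \left(-27\right) 2 + \left(4 + 2 \cdot 14^{2}\right) = -54 + \left(4 + 2 \cdot 196\right) = -54 + \left(4 + 392\right) = -54 + 396 = 342$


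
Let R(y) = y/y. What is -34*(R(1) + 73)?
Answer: -2516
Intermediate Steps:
R(y) = 1
-34*(R(1) + 73) = -34*(1 + 73) = -34*74 = -2516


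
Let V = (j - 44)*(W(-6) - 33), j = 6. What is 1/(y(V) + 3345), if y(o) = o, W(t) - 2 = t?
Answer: 1/4751 ≈ 0.00021048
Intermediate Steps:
W(t) = 2 + t
V = 1406 (V = (6 - 44)*((2 - 6) - 33) = -38*(-4 - 33) = -38*(-37) = 1406)
1/(y(V) + 3345) = 1/(1406 + 3345) = 1/4751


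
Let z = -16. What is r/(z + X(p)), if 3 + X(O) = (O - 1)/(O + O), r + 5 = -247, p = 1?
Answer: 252/19 ≈ 13.263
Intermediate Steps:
r = -252 (r = -5 - 247 = -252)
X(O) = -3 + (-1 + O)/(2*O) (X(O) = -3 + (O - 1)/(O + O) = -3 + (-1 + O)/((2*O)) = -3 + (-1 + O)*(1/(2*O)) = -3 + (-1 + O)/(2*O))
r/(z + X(p)) = -252/(-16 + (½)*(-1 - 5*1)/1) = -252/(-16 + (½)*1*(-1 - 5)) = -252/(-16 + (½)*1*(-6)) = -252/(-16 - 3) = -252/(-19) = -252*(-1/19) = 252/19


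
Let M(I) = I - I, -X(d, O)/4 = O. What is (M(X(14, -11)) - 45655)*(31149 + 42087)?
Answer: -3343589580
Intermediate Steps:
X(d, O) = -4*O
M(I) = 0
(M(X(14, -11)) - 45655)*(31149 + 42087) = (0 - 45655)*(31149 + 42087) = -45655*73236 = -3343589580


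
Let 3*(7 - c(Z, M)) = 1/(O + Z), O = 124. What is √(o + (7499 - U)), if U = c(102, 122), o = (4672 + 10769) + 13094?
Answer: √16561036146/678 ≈ 189.81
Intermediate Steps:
c(Z, M) = 7 - 1/(3*(124 + Z))
o = 28535 (o = 15441 + 13094 = 28535)
U = 4745/678 (U = (2603 + 21*102)/(3*(124 + 102)) = (⅓)*(2603 + 2142)/226 = (⅓)*(1/226)*4745 = 4745/678 ≈ 6.9985)
√(o + (7499 - U)) = √(28535 + (7499 - 1*4745/678)) = √(28535 + (7499 - 4745/678)) = √(28535 + 5079577/678) = √(24426307/678) = √16561036146/678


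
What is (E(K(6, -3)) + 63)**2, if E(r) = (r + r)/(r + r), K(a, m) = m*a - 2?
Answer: 4096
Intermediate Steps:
K(a, m) = -2 + a*m (K(a, m) = a*m - 2 = -2 + a*m)
E(r) = 1 (E(r) = (2*r)/((2*r)) = (2*r)*(1/(2*r)) = 1)
(E(K(6, -3)) + 63)**2 = (1 + 63)**2 = 64**2 = 4096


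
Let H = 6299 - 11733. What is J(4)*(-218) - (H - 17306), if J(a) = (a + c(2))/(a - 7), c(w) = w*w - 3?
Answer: 69310/3 ≈ 23103.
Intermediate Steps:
H = -5434
c(w) = -3 + w² (c(w) = w² - 3 = -3 + w²)
J(a) = (1 + a)/(-7 + a) (J(a) = (a + (-3 + 2²))/(a - 7) = (a + (-3 + 4))/(-7 + a) = (a + 1)/(-7 + a) = (1 + a)/(-7 + a))
J(4)*(-218) - (H - 17306) = ((1 + 4)/(-7 + 4))*(-218) - (-5434 - 17306) = (5/(-3))*(-218) - 1*(-22740) = -⅓*5*(-218) + 22740 = -5/3*(-218) + 22740 = 1090/3 + 22740 = 69310/3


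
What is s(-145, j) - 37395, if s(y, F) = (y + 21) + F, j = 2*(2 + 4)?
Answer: -37507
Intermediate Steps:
j = 12 (j = 2*6 = 12)
s(y, F) = 21 + F + y (s(y, F) = (21 + y) + F = 21 + F + y)
s(-145, j) - 37395 = (21 + 12 - 145) - 37395 = -112 - 37395 = -37507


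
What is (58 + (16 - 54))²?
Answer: 400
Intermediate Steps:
(58 + (16 - 54))² = (58 - 38)² = 20² = 400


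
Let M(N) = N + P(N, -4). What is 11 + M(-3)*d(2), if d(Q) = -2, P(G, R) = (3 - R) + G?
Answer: 9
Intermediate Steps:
P(G, R) = 3 + G - R
M(N) = 7 + 2*N (M(N) = N + (3 + N - 1*(-4)) = N + (3 + N + 4) = N + (7 + N) = 7 + 2*N)
11 + M(-3)*d(2) = 11 + (7 + 2*(-3))*(-2) = 11 + (7 - 6)*(-2) = 11 + 1*(-2) = 11 - 2 = 9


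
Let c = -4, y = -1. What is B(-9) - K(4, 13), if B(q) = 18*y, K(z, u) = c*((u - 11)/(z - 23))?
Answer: -350/19 ≈ -18.421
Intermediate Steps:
K(z, u) = -4*(-11 + u)/(-23 + z) (K(z, u) = -4*(u - 11)/(z - 23) = -4*(-11 + u)/(-23 + z))
B(q) = -18 (B(q) = 18*(-1) = -18)
B(-9) - K(4, 13) = -18 - 4*(11 - 1*13)/(-23 + 4) = -18 - 4*(11 - 13)/(-19) = -18 - 4*(-1)*(-2)/19 = -18 - 1*8/19 = -18 - 8/19 = -350/19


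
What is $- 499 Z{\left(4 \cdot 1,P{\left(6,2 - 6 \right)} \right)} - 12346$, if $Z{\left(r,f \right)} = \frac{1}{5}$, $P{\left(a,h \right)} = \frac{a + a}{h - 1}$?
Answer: $- \frac{62229}{5} \approx -12446.0$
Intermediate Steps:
$P{\left(a,h \right)} = \frac{2 a}{-1 + h}$
$Z{\left(r,f \right)} = \frac{1}{5}$
$- 499 Z{\left(4 \cdot 1,P{\left(6,2 - 6 \right)} \right)} - 12346 = \left(-499\right) \frac{1}{5} - 12346 = - \frac{499}{5} - 12346 = - \frac{62229}{5}$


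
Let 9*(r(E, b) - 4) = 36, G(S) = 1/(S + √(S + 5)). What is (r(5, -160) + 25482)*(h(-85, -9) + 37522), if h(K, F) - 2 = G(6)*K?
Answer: 955966764 + 86666*√11 ≈ 9.5625e+8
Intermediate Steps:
G(S) = 1/(S + √(5 + S))
r(E, b) = 8 (r(E, b) = 4 + (⅑)*36 = 4 + 4 = 8)
h(K, F) = 2 + K/(6 + √11) (h(K, F) = 2 + K/(6 + √(5 + 6)) = 2 + K/(6 + √11))
(r(5, -160) + 25482)*(h(-85, -9) + 37522) = (8 + 25482)*((2 + (6/25)*(-85) - 1/25*(-85)*√11) + 37522) = 25490*((2 - 102/5 + 17*√11/5) + 37522) = 25490*((-92/5 + 17*√11/5) + 37522) = 25490*(187518/5 + 17*√11/5) = 955966764 + 86666*√11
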